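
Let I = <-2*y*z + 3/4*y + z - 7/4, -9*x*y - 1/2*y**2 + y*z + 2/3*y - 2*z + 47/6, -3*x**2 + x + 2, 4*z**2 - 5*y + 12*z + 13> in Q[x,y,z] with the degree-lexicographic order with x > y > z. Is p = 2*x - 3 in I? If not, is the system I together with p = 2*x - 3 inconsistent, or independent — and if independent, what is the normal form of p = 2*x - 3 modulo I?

Adjoining 2*x - 3 makes the ideal the whole ring: the system is inconsistent.

First compute the reduced Gröbner basis of I by Buchberger's algorithm.
f_1 = -2*y*z + 3/4*y + z - 7/4, LT = y*z.
f_2 = -9*x*y - 1/2*y**2 + y*z + 2/3*y - 2*z + 47/6, LT = x*y.
f_3 = -3*x**2 + x + 2, LT = x**2.
f_4 = 4*z**2 - 5*y + 12*z + 13, LT = z**2.

S(f_1,f_2): lcm = x*y*z. S = -1/18*y**2*z + 1/9*y*z**2 - 3/8*x*y - 1/2*x*z + 2/27*y*z - 2/9*z**2 + 7/8*x + 47/54*z.
  reduce S modulo (f_1, f_2, f_3, f_4):
  remainder -1/2*x*z + 7/8*x - 49/288*y + 149/108*z + 151/864 ≠ 0; add h_5 = -1/2*x*z + 7/8*x - 49/288*y + 149/108*z + 151/864 to the basis.

S(f_1,f_4): lcm = y*z**2. S = 5/4*y**2 - 27/8*y*z - 1/2*z**2 - 13/4*y + 7/8*z.
  reduce S modulo (f_1, f_2, f_3, f_4, h_5):
  remainder 5/4*y**2 - 329/64*y + 11/16*z + 293/64 ≠ 0; add h_6 = 5/4*y**2 - 329/64*y + 11/16*z + 293/64 to the basis.

S(f_2,f_3): lcm = x**2*y. S = 1/18*x*y**2 - 1/9*x*y*z + 7/27*x*y + 2/9*x*z - 47/54*x + 2/3*y.
  reduce S modulo (f_1, f_2, f_3, f_4, h_5, h_6):
  remainder -13/27*x + 11404391/18662400*y + 668617/1555200*z + 5604613/18662400 ≠ 0; add h_7 = -13/27*x + 11404391/18662400*y + 668617/1555200*z + 5604613/18662400 to the basis.

S(f_3,h_5): lcm = x**2*z. S = 7/4*x**2 - 49/144*x*y + 131/54*x*z + 151/432*x - 2/3*z.
  reduce S modulo (f_1, f_2, f_3, f_4, h_5, h_6, h_7):
  remainder 22456162987/3881779200*y + 10380995407/970444800*z + 6355939547/1293926400 ≠ 0; add h_8 = 22456162987/3881779200*y + 10380995407/970444800*z + 6355939547/1293926400 to the basis.

S(f_4,h_5): lcm = x*z**2. S = -5/4*x*y + 19/4*x*z - 49/144*y*z + 149/54*z**2 + 13/4*x + 151/432*z.
  reduce S modulo (f_1, f_2, f_3, f_4, h_5, h_6, h_7, h_8):
  remainder -12164021054683/808421867532*z - 12164021054683/808421867532 ≠ 0; add h_9 = -12164021054683/808421867532*z - 12164021054683/808421867532 to the basis.

The other S-polynomials (S(f_1,f_3), S(f_2,f_4), S(f_3,f_4), S(f_1,h_5), S(f_2,h_5), S(f_1,h_6), S(f_2,h_6), S(f_3,h_6), S(f_4,h_6), S(h_5,h_6), S(f_1,h_7), S(f_2,h_7), S(f_3,h_7), S(f_4,h_7), S(h_5,h_7), S(h_6,h_7), S(f_1,h_8), S(f_2,h_8), S(f_3,h_8), S(f_4,h_8), S(h_5,h_8), S(h_6,h_8), S(h_7,h_8), S(f_1,h_9), S(f_2,h_9), S(f_3,h_9), S(f_4,h_9), S(h_5,h_9), S(h_6,h_9), S(h_7,h_9), S(h_8,h_9)) all reduce to 0 modulo the current basis, so we have a Gröbner basis.
Inter-reduce: drop elements whose leading term is divisible by another's, tail-reduce, and make monic.
Reduced Gröbner basis: {x - 1, y - 1, z + 1}.
Label its elements g_1 = x - 1, g_2 = y - 1, g_3 = z + 1.

Reduce p = 2*x - 3 modulo G:
  leading term x: subtract (2)·g_1 from 2*x - 3 → -1
  leading term 1: no divisor's leading term divides it; move -1 to the remainder.
  normal form = -1.
The normal form is nonzero, so p ∉ I. Since p minus its normal form lies in I, I + (p) = I + (r) where r = -1; decide whether this ideal is the whole ring.
Here r = -1 is a nonzero constant, hence a unit: 1 ∈ I + (p), the Gröbner basis of I + (p) is {1}, and the enlarged system has no common solution — adjoining p is inconsistent.

The remainder on division by a Gröbner basis is unique — it is the normal form.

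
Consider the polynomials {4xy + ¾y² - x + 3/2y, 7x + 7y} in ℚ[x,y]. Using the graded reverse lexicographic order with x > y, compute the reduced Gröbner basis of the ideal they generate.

Buchberger's algorithm terminates because the ascending chain of leading-term ideals stabilizes.

f_1 = 4xy + ¾y² - x + 3/2y, LT = xy.
f_2 = 7x + 7y, LT = x.

S(f_1,f_2): lcm = xy. S = -13/16y² - ¼x + ⅜y.
  leading term y²: no divisor's leading term divides it; move -13/16y² to the remainder.
  leading term x: subtract (-1/28)·f_2 from -¼x + ⅜y → ⅝y
  leading term y: no divisor's leading term divides it; move ⅝y to the remainder.
  remainder -13/16y² + ⅝y ≠ 0; add g_3 = -13/16y² + ⅝y to the basis.

The other S-polynomials (S(f_1,g_3), S(f_2,g_3)) all reduce to 0 modulo the current basis, so we have a Gröbner basis.
Inter-reduce: drop elements whose leading term is divisible by another's, tail-reduce, and make monic.

G = {y² - 10/13y, x + y}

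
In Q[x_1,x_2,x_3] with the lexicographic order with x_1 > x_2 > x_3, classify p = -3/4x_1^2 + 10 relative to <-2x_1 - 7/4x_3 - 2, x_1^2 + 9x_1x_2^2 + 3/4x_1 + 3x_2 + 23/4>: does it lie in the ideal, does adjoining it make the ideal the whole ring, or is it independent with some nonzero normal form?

First compute the reduced Gröbner basis of I by Buchberger's algorithm.
f_1 = -2x_1 - 7/4x_3 - 2, LT = x_1.
f_2 = x_1^2 + 9x_1x_2^2 + 3/4x_1 + 3x_2 + 23/4, LT = x_1^2.

S(f_1,f_2): lcm = x_1^2. S = -9x_1x_2^2 + 7/8x_1x_3 + 1/4x_1 - 3x_2 - 23/4.
  reduce S modulo (f_1, f_2):
  remainder 63/8x_2^2x_3 + 9x_2^2 - 3x_2 - 49/64x_3^2 - 35/32x_3 - 6 ≠ 0; add h_3 = 63/8x_2^2x_3 + 9x_2^2 - 3x_2 - 49/64x_3^2 - 35/32x_3 - 6 to the basis.

The other S-polynomials (S(f_1,h_3), S(f_2,h_3)) all reduce to 0 modulo the current basis, so we have a Gröbner basis.
Inter-reduce: drop elements whose leading term is divisible by another's, tail-reduce, and make monic.
Reduced Gröbner basis: {x_1 + 7/8x_3 + 1, x_2^2x_3 + 8/7x_2^2 - 8/21x_2 - 7/72x_3^2 - 5/36x_3 - 16/21}.
Label its elements g_1 = x_1 + 7/8x_3 + 1, g_2 = x_2^2x_3 + 8/7x_2^2 - 8/21x_2 - 7/72x_3^2 - 5/36x_3 - 16/21.

Reduce p = -3/4x_1^2 + 10 modulo G:
  leading term x_1^2: subtract (-3/4x_1)·g_1 from -3/4x_1^2 + 10 → 21/32x_1x_3 + 3/4x_1 + 10
  leading term x_1x_3: subtract (21/32x_3)·g_1 from 21/32x_1x_3 + 3/4x_1 + 10 → 3/4x_1 - 147/256x_3^2 - 21/32x_3 + 10
  leading term x_1: subtract (3/4)·g_1 from 3/4x_1 - 147/256x_3^2 - 21/32x_3 + 10 → -147/256x_3^2 - 21/16x_3 + 37/4
  leading term x_3^2: no divisor's leading term divides it; move -147/256x_3^2 to the remainder.
  leading term x_3: no divisor's leading term divides it; move -21/16x_3 to the remainder.
  leading term 1: no divisor's leading term divides it; move 37/4 to the remainder.
  normal form = -147/256x_3^2 - 21/16x_3 + 37/4.
The normal form is nonzero, so p ∉ I. Since p minus its normal form lies in I, I + (p) = I + (r) where r = -147/256x_3^2 - 21/16x_3 + 37/4; decide whether this ideal is the whole ring.
Run Buchberger on G together with r (pairs among the g_i already reduce to 0 since G is a Gröbner basis):
g_1 = x_1 + 7/8x_3 + 1, LT = x_1.
g_2 = x_2^2x_3 + 8/7x_2^2 - 8/21x_2 - 7/72x_3^2 - 5/36x_3 - 16/21, LT = x_2^2x_3.
r = -147/256x_3^2 - 21/16x_3 + 37/4, LT = x_3^2.

S(g_2,r): lcm = x_2^2x_3^2. S = -8/7x_2^2x_3 + 2368/147x_2^2 - 8/21x_2x_3 - 7/72x_3^3 - 5/36x_3^2 - 16/21x_3.
  reduce S modulo (g_1, g_2, r):
  remainder 2560/147x_2^2 - 8/21x_2x_3 - 64/147x_2 - 458/189x_3 - 1744/1323 ≠ 0; add m_4 = 2560/147x_2^2 - 8/21x_2x_3 - 64/147x_2 - 458/189x_3 - 1744/1323 to the basis.

The other S-polynomials (S(g_1,g_2), S(g_1,r), S(g_1,m_4), S(g_2,m_4), S(r,m_4)) all reduce to 0 modulo the current basis, so we have a Gröbner basis.
Inter-reduce: drop elements whose leading term is divisible by another's, tail-reduce, and make monic.
Reduced Gröbner basis: {x_1 + 7/8x_3 + 1, x_2^2 - 7/320x_2x_3 - 1/40x_2 - 1603/11520x_3 - 109/1440, x_3^2 + 16/7x_3 - 2368/147}.
The reduced Gröbner basis of I + (p) is {x_1 + 7/8x_3 + 1, x_2^2 - 7/320x_2x_3 - 1/40x_2 - 1603/11520x_3 - 109/1440, x_3^2 + 16/7x_3 - 2368/147} ≠ {1}, a proper ideal, so the enlarged system stays consistent: p is independent of I, with normal form -147/256x_3^2 - 21/16x_3 + 37/4.

-3/4x_1^2 + 10 is independent of I; its normal form modulo I is -147/256x_3^2 - 21/16x_3 + 37/4.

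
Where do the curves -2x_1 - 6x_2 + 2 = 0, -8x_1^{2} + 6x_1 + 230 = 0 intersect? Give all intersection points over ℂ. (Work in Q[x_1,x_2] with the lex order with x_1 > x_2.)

{(23/4, -19/12), (-5, 2)}

Compute a lex Gröbner basis by Buchberger's algorithm.
f_1 = -2x_1 - 6x_2 + 2, LT = x_1.
f_2 = -8x_1^{2} + 6x_1 + 230, LT = x_1^{2}.

S(f_1,f_2): lcm = x_1^{2}. S = 3x_1x_2 - \tfrac{1}{4}x_1 + \tfrac{115}{4}.
  leading term x_1x_2: subtract (-\tfrac{3}{2}x_2)·f_1 from 3x_1x_2 - \tfrac{1}{4}x_1 + \tfrac{115}{4} → -\tfrac{1}{4}x_1 - 9x_2^{2} + 3x_2 + \tfrac{115}{4}
  leading term x_1: subtract (\tfrac{1}{8})·f_1 from -\tfrac{1}{4}x_1 - 9x_2^{2} + 3x_2 + \tfrac{115}{4} → -9x_2^{2} + \tfrac{15}{4}x_2 + \tfrac{57}{2}
  leading term x_2^{2}: no divisor's leading term divides it; move -9x_2^{2} to the remainder.
  leading term x_2: no divisor's leading term divides it; move \tfrac{15}{4}x_2 to the remainder.
  leading term 1: no divisor's leading term divides it; move \tfrac{57}{2} to the remainder.
  remainder -9x_2^{2} + \tfrac{15}{4}x_2 + \tfrac{57}{2} ≠ 0; add h_3 = -9x_2^{2} + \tfrac{15}{4}x_2 + \tfrac{57}{2} to the basis.

The other S-polynomials (S(f_1,h_3), S(f_2,h_3)) all reduce to 0 modulo the current basis, so we have a Gröbner basis.
Inter-reduce: drop elements whose leading term is divisible by another's, tail-reduce, and make monic.
Reduced Gröbner basis: {x_1 + 3x_2 - 1, x_2^{2} - \tfrac{5}{12}x_2 - \tfrac{19}{6}}.

The lex basis is triangular: the last element involves only x_2. Solving x_2^{2} - \tfrac{5}{12}x_2 - \tfrac{19}{6} = 0 gives x_2 ∈ {-19/12, 2}; substituting each value into the earlier elements determines the remaining variables.
  x_2 = -19/12: the earlier basis element becomes x_1 - \tfrac{23}{4} = 0, giving x_1 = 23/4 — point (23/4, -19/12).
  x_2 = 2: the earlier basis element becomes x_1 + 5 = 0, giving x_1 = -5 — point (-5, 2).
Each listed point satisfies every original equation (direct substitution).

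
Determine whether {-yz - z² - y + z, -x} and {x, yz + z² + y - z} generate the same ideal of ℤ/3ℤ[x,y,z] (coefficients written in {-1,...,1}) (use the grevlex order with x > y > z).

Two ideals are equal iff their reduced Gröbner bases coincide (the reduced basis is unique for a fixed ordering).
Buchberger on the first generating set:
f_1 = -yz - z² - y + z, LT = yz.
f_2 = -x, LT = x.

S(f_1,f_2): leading monomials are coprime, so the S-polynomial reduces to 0 (Buchberger's first criterion).
Every S-polynomial of the final basis reduces to 0, so we have a Gröbner basis.
Inter-reduce: drop elements whose leading term is divisible by another's, tail-reduce, and make monic.
Reduced Gröbner basis: {yz + z² + y - z, x}.

Buchberger on the second generating set:
h_1 = x, LT = x.
h_2 = yz + z² + y - z, LT = yz.

S(h_1,h_2): leading monomials are coprime, so the S-polynomial reduces to 0 (Buchberger's first criterion).
Every S-polynomial of the final basis reduces to 0, so we have a Gröbner basis.
Inter-reduce: drop elements whose leading term is divisible by another's, tail-reduce, and make monic.
Reduced Gröbner basis: {yz + z² + y - z, x}.

Same reduced basis, so the two generating sets span the same ideal.

Yes, the ideals are equal.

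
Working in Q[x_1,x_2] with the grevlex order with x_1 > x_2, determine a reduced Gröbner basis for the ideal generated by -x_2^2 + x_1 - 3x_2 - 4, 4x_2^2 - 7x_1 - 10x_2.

f_1 = -x_2^2 + x_1 - 3x_2 - 4, LT = x_2^2.
f_2 = 4x_2^2 - 7x_1 - 10x_2, LT = x_2^2.

S(f_1,f_2): lcm = x_2^2. S = 3/4x_1 + 11/2x_2 + 4.
  leading term x_1: no divisor's leading term divides it; move 3/4x_1 to the remainder.
  leading term x_2: no divisor's leading term divides it; move 11/2x_2 to the remainder.
  leading term 1: no divisor's leading term divides it; move 4 to the remainder.
  remainder 3/4x_1 + 11/2x_2 + 4 ≠ 0; add g_3 = 3/4x_1 + 11/2x_2 + 4 to the basis.

The other S-polynomials (S(f_1,g_3), S(f_2,g_3)) all reduce to 0 modulo the current basis, so we have a Gröbner basis.
Inter-reduce: drop elements whose leading term is divisible by another's, tail-reduce, and make monic.

G = {x_2^2 + 31/3x_2 + 28/3, x_1 + 22/3x_2 + 16/3}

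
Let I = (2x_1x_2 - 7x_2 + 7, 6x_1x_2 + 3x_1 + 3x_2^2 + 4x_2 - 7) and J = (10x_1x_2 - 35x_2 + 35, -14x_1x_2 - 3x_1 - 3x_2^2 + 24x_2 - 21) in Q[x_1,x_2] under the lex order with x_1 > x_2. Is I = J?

Since reduced Gröbner bases are canonical representatives of ideals under a given ordering, it suffices to compute and compare them.
Buchberger on the first generating set:
f_1 = 2x_1x_2 - 7x_2 + 7, LT = x_1x_2.
f_2 = 6x_1x_2 + 3x_1 + 3x_2^2 + 4x_2 - 7, LT = x_1x_2.

S(f_1,f_2): lcm = x_1x_2. S = -1/2x_1 - 1/2x_2^2 - 25/6x_2 + 14/3.
  reduce S modulo (f_1, f_2):
  remainder -1/2x_1 - 1/2x_2^2 - 25/6x_2 + 14/3 ≠ 0; add g_3 = -1/2x_1 - 1/2x_2^2 - 25/6x_2 + 14/3 to the basis.

S(f_1,g_3): lcm = x_1x_2. S = -x_2^3 - 25/3x_2^2 + 35/6x_2 + 7/2.
  reduce S modulo (f_1, f_2, g_3):
  remainder -x_2^3 - 25/3x_2^2 + 35/6x_2 + 7/2 ≠ 0; add g_4 = -x_2^3 - 25/3x_2^2 + 35/6x_2 + 7/2 to the basis.

The other S-polynomials (S(f_2,g_3), S(f_1,g_4), S(f_2,g_4), S(g_3,g_4)) all reduce to 0 modulo the current basis, so we have a Gröbner basis.
Inter-reduce: drop elements whose leading term is divisible by another's, tail-reduce, and make monic.
Reduced Gröbner basis: {x_1 + x_2^2 + 25/3x_2 - 28/3, x_2^3 + 25/3x_2^2 - 35/6x_2 - 7/2}.

Buchberger on the second generating set:
h_1 = 10x_1x_2 - 35x_2 + 35, LT = x_1x_2.
h_2 = -14x_1x_2 - 3x_1 - 3x_2^2 + 24x_2 - 21, LT = x_1x_2.

S(h_1,h_2): lcm = x_1x_2. S = -3/14x_1 - 3/14x_2^2 - 25/14x_2 + 2.
  reduce S modulo (h_1, h_2):
  remainder -3/14x_1 - 3/14x_2^2 - 25/14x_2 + 2 ≠ 0; add k_3 = -3/14x_1 - 3/14x_2^2 - 25/14x_2 + 2 to the basis.

S(h_1,k_3): lcm = x_1x_2. S = -x_2^3 - 25/3x_2^2 + 35/6x_2 + 7/2.
  reduce S modulo (h_1, h_2, k_3):
  remainder -x_2^3 - 25/3x_2^2 + 35/6x_2 + 7/2 ≠ 0; add k_4 = -x_2^3 - 25/3x_2^2 + 35/6x_2 + 7/2 to the basis.

The other S-polynomials (S(h_2,k_3), S(h_1,k_4), S(h_2,k_4), S(k_3,k_4)) all reduce to 0 modulo the current basis, so we have a Gröbner basis.
Inter-reduce: drop elements whose leading term is divisible by another's, tail-reduce, and make monic.
Reduced Gröbner basis: {x_1 + x_2^2 + 25/3x_2 - 28/3, x_2^3 + 25/3x_2^2 - 35/6x_2 - 7/2}.

The two bases agree; hence the ideals are identical.

Yes, the ideals are equal.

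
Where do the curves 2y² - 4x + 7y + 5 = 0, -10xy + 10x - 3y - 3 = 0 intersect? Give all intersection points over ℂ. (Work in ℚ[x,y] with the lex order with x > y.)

Compute a lex Gröbner basis by Buchberger's algorithm.
f_1 = -4x + 2y² + 7y + 5, LT = x.
f_2 = -10xy + 10x - 3y - 3, LT = xy.

S(f_1,f_2): lcm = xy. S = x - ½y³ - 7/4y² - 31/20y - 3/10.
  leading term x: subtract (-¼)·f_1 from x - ½y³ - 7/4y² - 31/20y - 3/10 → -½y³ - 5/4y² + ⅕y + 19/20
  leading term y³: no divisor's leading term divides it; move -½y³ to the remainder.
  leading term y²: no divisor's leading term divides it; move -5/4y² to the remainder.
  leading term y: no divisor's leading term divides it; move ⅕y to the remainder.
  leading term 1: no divisor's leading term divides it; move 19/20 to the remainder.
  remainder -½y³ - 5/4y² + ⅕y + 19/20 ≠ 0; add h_3 = -½y³ - 5/4y² + ⅕y + 19/20 to the basis.

S(f_1,h_3): leading monomials are coprime, so the S-polynomial reduces to 0 (Buchberger's first criterion).
S(f_2,h_3): lcm = xy³. S = -7/2xy² + ⅖xy + 19/10x + 3/10y³ + 3/10y².
  leading term xy²: subtract (⅞y²)·f_1 from -7/2xy² + ⅖xy + 19/10x + 3/10y³ + 3/10y² → ⅖xy + 19/10x - 7/4y⁴ - 233/40y³ - 163/40y²
  leading term xy: subtract (-1/10y)·f_1 from ⅖xy + 19/10x - 7/4y⁴ - 233/40y³ - 163/40y² → 19/10x - 7/4y⁴ - 45/8y³ - 27/8y² + ½y
  leading term x: subtract (-19/40)·f_1 from 19/10x - 7/4y⁴ - 45/8y³ - 27/8y² + ½y → -7/4y⁴ - 45/8y³ - 97/40y² + 153/40y + 19/8
  leading term y⁴: subtract (7/2y)·h_3 from -7/4y⁴ - 45/8y³ - 97/40y² + 153/40y + 19/8 → -5/4y³ - 25/8y² + ½y + 19/8
  leading term y³: subtract (5/2)·h_3 from -5/4y³ - 25/8y² + ½y + 19/8 → 0
  remainder 0.

Every S-polynomial of the final basis reduces to 0, so we have a Gröbner basis.
Inter-reduce: drop elements whose leading term is divisible by another's, tail-reduce, and make monic.
Reduced Gröbner basis: {x - ½y² - 7/4y - 5/4, y³ + 5/2y² - ⅖y - 19/10}.

From the last basis element, y³ + 5/2y² - ⅖y - 19/10 = 0, so y takes values in {-1, -3/4 + sqrt(985)/20, -sqrt(985)/20 - 3/4}. Each choice, substituted upward through the basis, yields the corresponding point(s) of the solution set.
  y = -1: the earlier basis element becomes x = 0, giving x = 0 — point (0, -1).
  y = -3/4 + sqrt(985)/20: the earlier basis element becomes x - sqrt(985)/20 - 29/20 = 0, giving x = 29/20 + sqrt(985)/20 — point (29/20 + sqrt(985)/20, -3/4 + sqrt(985)/20).
  y = -sqrt(985)/20 - 3/4: the earlier basis element becomes x - 29/20 + sqrt(985)/20 = 0, giving x = 29/20 - sqrt(985)/20 — point (29/20 - sqrt(985)/20, -sqrt(985)/20 - 3/4).

{(0, -1), (29/20 + sqrt(985)/20, -3/4 + sqrt(985)/20), (29/20 - sqrt(985)/20, -sqrt(985)/20 - 3/4)}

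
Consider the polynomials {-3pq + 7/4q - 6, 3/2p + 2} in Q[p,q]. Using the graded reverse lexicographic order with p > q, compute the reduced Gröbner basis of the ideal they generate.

This is the nonlinear analogue of row-reducing a linear system.

f_1 = -3pq + 7/4q - 6, LT = pq.
f_2 = 3/2p + 2, LT = p.

S(f_1,f_2): lcm = pq. S = -23/12q + 2.
  leading term q: no divisor's leading term divides it; move -23/12q to the remainder.
  leading term 1: no divisor's leading term divides it; move 2 to the remainder.
  remainder -23/12q + 2 ≠ 0; add g_3 = -23/12q + 2 to the basis.

The other S-polynomials (S(f_1,g_3), S(f_2,g_3)) all reduce to 0 modulo the current basis, so we have a Gröbner basis.
Inter-reduce: drop elements whose leading term is divisible by another's, tail-reduce, and make monic.

G = {p + 4/3, q - 24/23}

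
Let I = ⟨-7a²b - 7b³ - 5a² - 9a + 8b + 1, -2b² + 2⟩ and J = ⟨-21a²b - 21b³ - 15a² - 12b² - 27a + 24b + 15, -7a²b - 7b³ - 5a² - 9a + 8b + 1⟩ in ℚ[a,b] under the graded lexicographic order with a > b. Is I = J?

For a fixed monomial order, each ideal has a unique reduced Gröbner basis; comparing bases decides equality.
Buchberger on the first generating set:
f_1 = -7a²b - 7b³ - 5a² - 9a + 8b + 1, LT = a²b.
f_2 = -2b² + 2, LT = b².

S(f_1,f_2): lcm = a²b². S = b⁴ + 5/7a²b + a² + 9/7ab - 8/7b² - 1/7b.
  leading term b⁴: subtract (-½b²)·f_2 from b⁴ + 5/7a²b + a² + 9/7ab - 8/7b² - 1/7b → 5/7a²b + a² + 9/7ab - 1/7b² - 1/7b
  leading term a²b: subtract (-5/49)·f_1 from 5/7a²b + a² + 9/7ab - 1/7b² - 1/7b → -5/7b³ + 24/49a² + 9/7ab - 1/7b² - 45/49a + 33/49b + 5/49
  leading term b³: subtract (5/14b)·f_2 from -5/7b³ + 24/49a² + 9/7ab - 1/7b² - 45/49a + 33/49b + 5/49 → 24/49a² + 9/7ab - 1/7b² - 45/49a - 2/49b + 5/49
  leading term a²: no divisor's leading term divides it; move 24/49a² to the remainder.
  leading term ab: no divisor's leading term divides it; move 9/7ab to the remainder.
  leading term b²: subtract (1/14)·f_2 from -1/7b² - 45/49a - 2/49b + 5/49 → -45/49a - 2/49b - 2/49
  leading term a: no divisor's leading term divides it; move -45/49a to the remainder.
  leading term b: no divisor's leading term divides it; move -2/49b to the remainder.
  leading term 1: no divisor's leading term divides it; move -2/49 to the remainder.
  remainder 24/49a² + 9/7ab - 45/49a - 2/49b - 2/49 ≠ 0; add g_3 = 24/49a² + 9/7ab - 45/49a - 2/49b - 2/49 to the basis.

S(f_1,g_3): lcm = a²b. S = -21/8ab² + b³ + 5/7a² + 15/8ab + 1/12b² + 9/7a - 89/84b - 1/7.
  leading term ab²: subtract (21/16a)·f_2 from -21/8ab² + b³ + 5/7a² + 15/8ab + 1/12b² + 9/7a - 89/84b - 1/7 → b³ + 5/7a² + 15/8ab + 1/12b² - 75/56a - 89/84b - 1/7
  leading term b³: subtract (-½b)·f_2 from b³ + 5/7a² + 15/8ab + 1/12b² - 75/56a - 89/84b - 1/7 → 5/7a² + 15/8ab + 1/12b² - 75/56a - 5/84b - 1/7
  leading term a²: subtract (35/24)·g_3 from 5/7a² + 15/8ab + 1/12b² - 75/56a - 5/84b - 1/7 → 1/12b² - 1/12
  leading term b²: subtract (-1/24)·f_2 from 1/12b² - 1/12 → 0
  remainder 0.

S(f_2,g_3): leading monomials are coprime, so the S-polynomial reduces to 0 (Buchberger's first criterion).
Every S-polynomial of the final basis reduces to 0, so we have a Gröbner basis.
Inter-reduce: drop elements whose leading term is divisible by another's, tail-reduce, and make monic.
Reduced Gröbner basis: {a² + 21/8ab - 15/8a - 1/12b - 1/12, b² - 1}.

Buchberger on the second generating set:
h_1 = -21a²b - 21b³ - 15a² - 12b² - 27a + 24b + 15, LT = a²b.
h_2 = -7a²b - 7b³ - 5a² - 9a + 8b + 1, LT = a²b.

S(h_1,h_2): lcm = a²b. S = 4/7b² - 4/7.
  leading term b²: no divisor's leading term divides it; move 4/7b² to the remainder.
  leading term 1: no divisor's leading term divides it; move -4/7 to the remainder.
  remainder 4/7b² - 4/7 ≠ 0; add k_3 = 4/7b² - 4/7 to the basis.

S(h_1,k_3): lcm = a²b². S = b⁴ + 5/7a²b + 4/7b³ + a² + 9/7ab - 8/7b² - 5/7b.
  leading term b⁴: subtract (7/4b²)·k_3 from b⁴ + 5/7a²b + 4/7b³ + a² + 9/7ab - 8/7b² - 5/7b → 5/7a²b + 4/7b³ + a² + 9/7ab - 1/7b² - 5/7b
  leading term a²b: subtract (-5/147)·h_1 from 5/7a²b + 4/7b³ + a² + 9/7ab - 1/7b² - 5/7b → -1/7b³ + 24/49a² + 9/7ab - 27/49b² - 45/49a + 5/49b + 25/49
  leading term b³: subtract (-¼b)·k_3 from -1/7b³ + 24/49a² + 9/7ab - 27/49b² - 45/49a + 5/49b + 25/49 → 24/49a² + 9/7ab - 27/49b² - 45/49a - 2/49b + 25/49
  leading term a²: no divisor's leading term divides it; move 24/49a² to the remainder.
  leading term ab: no divisor's leading term divides it; move 9/7ab to the remainder.
  leading term b²: subtract (-27/28)·k_3 from -27/49b² - 45/49a - 2/49b + 25/49 → -45/49a - 2/49b - 2/49
  leading term a: no divisor's leading term divides it; move -45/49a to the remainder.
  leading term b: no divisor's leading term divides it; move -2/49b to the remainder.
  leading term 1: no divisor's leading term divides it; move -2/49 to the remainder.
  remainder 24/49a² + 9/7ab - 45/49a - 2/49b - 2/49 ≠ 0; add k_4 = 24/49a² + 9/7ab - 45/49a - 2/49b - 2/49 to the basis.

S(h_2,k_3): lcm = a²b². S = b⁴ + 5/7a²b + a² + 9/7ab - 8/7b² - 1/7b.
  leading term b⁴: subtract (7/4b²)·k_3 from b⁴ + 5/7a²b + a² + 9/7ab - 8/7b² - 1/7b → 5/7a²b + a² + 9/7ab - 1/7b² - 1/7b
  leading term a²b: subtract (-5/147)·h_1 from 5/7a²b + a² + 9/7ab - 1/7b² - 1/7b → -5/7b³ + 24/49a² + 9/7ab - 27/49b² - 45/49a + 33/49b + 25/49
  leading term b³: subtract (-5/4b)·k_3 from -5/7b³ + 24/49a² + 9/7ab - 27/49b² - 45/49a + 33/49b + 25/49 → 24/49a² + 9/7ab - 27/49b² - 45/49a - 2/49b + 25/49
  leading term a²: subtract (1)·k_4 from 24/49a² + 9/7ab - 27/49b² - 45/49a - 2/49b + 25/49 → -27/49b² + 27/49
  leading term b²: subtract (-27/28)·k_3 from -27/49b² + 27/49 → 0
  remainder 0.

S(h_1,k_4): lcm = a²b. S = -21/8ab² + b³ + 5/7a² + 15/8ab + 55/84b² + 9/7a - 89/84b - 5/7.
  leading term ab²: subtract (-147/32a)·k_3 from -21/8ab² + b³ + 5/7a² + 15/8ab + 55/84b² + 9/7a - 89/84b - 5/7 → b³ + 5/7a² + 15/8ab + 55/84b² - 75/56a - 89/84b - 5/7
  leading term b³: subtract (7/4b)·k_3 from b³ + 5/7a² + 15/8ab + 55/84b² - 75/56a - 89/84b - 5/7 → 5/7a² + 15/8ab + 55/84b² - 75/56a - 5/84b - 5/7
  leading term a²: subtract (35/24)·k_4 from 5/7a² + 15/8ab + 55/84b² - 75/56a - 5/84b - 5/7 → 55/84b² - 55/84
  leading term b²: subtract (55/48)·k_3 from 55/84b² - 55/84 → 0
  remainder 0.

S(h_2,k_4): lcm = a²b. S = -21/8ab² + b³ + 5/7a² + 15/8ab + 1/12b² + 9/7a - 89/84b - 1/7.
  leading term ab²: subtract (-147/32a)·k_3 from -21/8ab² + b³ + 5/7a² + 15/8ab + 1/12b² + 9/7a - 89/84b - 1/7 → b³ + 5/7a² + 15/8ab + 1/12b² - 75/56a - 89/84b - 1/7
  leading term b³: subtract (7/4b)·k_3 from b³ + 5/7a² + 15/8ab + 1/12b² - 75/56a - 89/84b - 1/7 → 5/7a² + 15/8ab + 1/12b² - 75/56a - 5/84b - 1/7
  leading term a²: subtract (35/24)·k_4 from 5/7a² + 15/8ab + 1/12b² - 75/56a - 5/84b - 1/7 → 1/12b² - 1/12
  leading term b²: subtract (7/48)·k_3 from 1/12b² - 1/12 → 0
  remainder 0.

S(k_3,k_4): leading monomials are coprime, so the S-polynomial reduces to 0 (Buchberger's first criterion).
Every S-polynomial of the final basis reduces to 0, so we have a Gröbner basis.
Inter-reduce: drop elements whose leading term is divisible by another's, tail-reduce, and make monic.
Reduced Gröbner basis: {a² + 21/8ab - 15/8a - 1/12b - 1/12, b² - 1}.

Same reduced basis, so the two generating sets span the same ideal.
The same test decides containment: I ⊆ J iff every generator of I reduces to 0 modulo a Gröbner basis of J.

Yes, the ideals are equal.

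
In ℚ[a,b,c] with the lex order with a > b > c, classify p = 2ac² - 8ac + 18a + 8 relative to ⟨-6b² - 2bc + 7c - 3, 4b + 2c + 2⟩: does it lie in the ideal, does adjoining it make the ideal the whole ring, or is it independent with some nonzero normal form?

2ac² - 8ac + 18a + 8 is independent of I; its normal form modulo I is 12ac + 8.

First compute the reduced Gröbner basis of I by Buchberger's algorithm.
f_1 = -6b² - 2bc + 7c - 3, LT = b².
f_2 = 4b + 2c + 2, LT = b.

S(f_1,f_2): lcm = b². S = -⅙bc - ½b - 7/6c + ½.
  reduce S modulo (f_1, f_2):
  remainder 1/12c² - ⅚c + ¾ ≠ 0; add h_3 = 1/12c² - ⅚c + ¾ to the basis.

The other S-polynomials (S(f_1,h_3), S(f_2,h_3)) all reduce to 0 modulo the current basis, so we have a Gröbner basis.
Inter-reduce: drop elements whose leading term is divisible by another's, tail-reduce, and make monic.
Reduced Gröbner basis: {b + ½c + ½, c² - 10c + 9}.
Label its elements g_1 = b + ½c + ½, g_2 = c² - 10c + 9.

Reduce p = 2ac² - 8ac + 18a + 8 modulo G:
  leading term ac²: subtract (2a)·g_2 from 2ac² - 8ac + 18a + 8 → 12ac + 8
  leading term ac: no divisor's leading term divides it; move 12ac to the remainder.
  leading term 1: no divisor's leading term divides it; move 8 to the remainder.
  normal form = 12ac + 8.
The normal form is nonzero, so p ∉ I. Since p minus its normal form lies in I, I + (p) = I + (r) where r = 12ac + 8; decide whether this ideal is the whole ring.
Run Buchberger on G together with r (pairs among the g_i already reduce to 0 since G is a Gröbner basis):
g_1 = b + ½c + ½, LT = b.
g_2 = c² - 10c + 9, LT = c².
r = 12ac + 8, LT = ac.

S(g_2,r): lcm = ac². S = -10ac + 9a - ⅔c.
  reduce S modulo (g_1, g_2, r):
  remainder 9a - ⅔c + 20/3 ≠ 0; add m_4 = 9a - ⅔c + 20/3 to the basis.

The other S-polynomials (S(g_1,g_2), S(g_1,r), S(g_1,m_4), S(g_2,m_4), S(r,m_4)) all reduce to 0 modulo the current basis, so we have a Gröbner basis.
Inter-reduce: drop elements whose leading term is divisible by another's, tail-reduce, and make monic.
Reduced Gröbner basis: {a - 2/27c + 20/27, b + ½c + ½, c² - 10c + 9}.
The reduced Gröbner basis of I + (p) is {a - 2/27c + 20/27, b + ½c + ½, c² - 10c + 9} ≠ {1}, a proper ideal, so the enlarged system stays consistent: p is independent of I, with normal form 12ac + 8.

Ideal membership is decidable via reduction modulo a Gröbner basis.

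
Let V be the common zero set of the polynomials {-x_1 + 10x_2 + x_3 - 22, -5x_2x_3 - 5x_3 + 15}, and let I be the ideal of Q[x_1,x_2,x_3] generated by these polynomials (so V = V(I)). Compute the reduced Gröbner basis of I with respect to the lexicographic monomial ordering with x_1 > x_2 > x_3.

f_1 = -x_1 + 10x_2 + x_3 - 22, LT = x_1.
f_2 = -5x_2x_3 - 5x_3 + 15, LT = x_2x_3.

The S-polynomials (S(f_1,f_2)) all reduce to 0 modulo the current basis, so we have a Gröbner basis.

G = {x_1 - 10x_2 - x_3 + 22, x_2x_3 + x_3 - 3}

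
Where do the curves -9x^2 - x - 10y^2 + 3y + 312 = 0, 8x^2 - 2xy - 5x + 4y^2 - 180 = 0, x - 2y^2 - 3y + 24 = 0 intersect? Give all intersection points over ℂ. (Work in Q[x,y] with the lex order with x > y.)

{(-4, -4)}

Compute a lex Gröbner basis by Buchberger's algorithm.
f_1 = -9x^2 - x - 10y^2 + 3y + 312, LT = x^2.
f_2 = 8x^2 - 2xy - 5x + 4y^2 - 180, LT = x^2.
f_3 = x - 2y^2 - 3y + 24, LT = x.

S(f_1,f_2): lcm = x^2. S = 1/4xy + 53/72x + 11/18y^2 - 1/3y - 73/6.
  leading term xy: subtract (1/4y)·f_3 from 1/4xy + 53/72x + 11/18y^2 - 1/3y - 73/6 → 53/72x + 1/2y^3 + 49/36y^2 - 19/3y - 73/6
  leading term x: subtract (53/72)·f_3 from 53/72x + 1/2y^3 + 49/36y^2 - 19/3y - 73/6 → 1/2y^3 + 17/6y^2 - 33/8y - 179/6
  leading term y^3: no divisor's leading term divides it; move 1/2y^3 to the remainder.
  leading term y^2: no divisor's leading term divides it; move 17/6y^2 to the remainder.
  leading term y: no divisor's leading term divides it; move -33/8y to the remainder.
  leading term 1: no divisor's leading term divides it; move -179/6 to the remainder.
  remainder 1/2y^3 + 17/6y^2 - 33/8y - 179/6 ≠ 0; add h_4 = 1/2y^3 + 17/6y^2 - 33/8y - 179/6 to the basis.

S(f_1,f_3): lcm = x^2. S = 2xy^2 + 3xy - 215/9x + 10/9y^2 - 1/3y - 104/3.
  leading term xy^2: subtract (2y^2)·f_3 from 2xy^2 + 3xy - 215/9x + 10/9y^2 - 1/3y - 104/3 → 3xy - 215/9x + 4y^4 + 6y^3 - 422/9y^2 - 1/3y - 104/3
  leading term xy: subtract (3y)·f_3 from 3xy - 215/9x + 4y^4 + 6y^3 - 422/9y^2 - 1/3y - 104/3 → -215/9x + 4y^4 + 12y^3 - 341/9y^2 - 217/3y - 104/3
  leading term x: subtract (-215/9)·f_3 from -215/9x + 4y^4 + 12y^3 - 341/9y^2 - 217/3y - 104/3 → 4y^4 + 12y^3 - 257/3y^2 - 144y + 1616/3
  leading term y^4: subtract (8y)·h_4 from 4y^4 + 12y^3 - 257/3y^2 - 144y + 1616/3 → -32/3y^3 - 158/3y^2 + 284/3y + 1616/3
  leading term y^3: subtract (-64/3)·h_4 from -32/3y^3 - 158/3y^2 + 284/3y + 1616/3 → 70/9y^2 + 20/3y - 880/9
  leading term y^2: no divisor's leading term divides it; move 70/9y^2 to the remainder.
  leading term y: no divisor's leading term divides it; move 20/3y to the remainder.
  leading term 1: no divisor's leading term divides it; move -880/9 to the remainder.
  remainder 70/9y^2 + 20/3y - 880/9 ≠ 0; add h_5 = 70/9y^2 + 20/3y - 880/9 to the basis.

S(h_4,h_5): lcm = y^3. S = 101/21y^2 + 121/28y - 179/3.
  leading term y^2: subtract (303/490)·h_5 from 101/21y^2 + 121/28y - 179/3 → 39/196y + 39/49
  leading term y: no divisor's leading term divides it; move 39/196y to the remainder.
  leading term 1: no divisor's leading term divides it; move 39/49 to the remainder.
  remainder 39/196y + 39/49 ≠ 0; add h_6 = 39/196y + 39/49 to the basis.

The other S-polynomials (S(f_2,f_3), S(f_1,h_4), S(f_2,h_4), S(f_3,h_4), S(f_1,h_5), S(f_2,h_5), S(f_3,h_5), S(f_1,h_6), S(f_2,h_6), S(f_3,h_6), S(h_4,h_6), S(h_5,h_6)) all reduce to 0 modulo the current basis, so we have a Gröbner basis.
Inter-reduce: drop elements whose leading term is divisible by another's, tail-reduce, and make monic.
Reduced Gröbner basis: {x + 4, y + 4}.

Elimination: the polynomial y + 4 lies in the elimination ideal for y, so y ∈ {-4}. For each such y, the remaining basis elements (now univariate) give the rest of the solution.
  y = -4: the earlier basis element becomes x + 4 = 0, giving x = -4 — point (-4, -4).
Check: every point annihilates each of the original generators.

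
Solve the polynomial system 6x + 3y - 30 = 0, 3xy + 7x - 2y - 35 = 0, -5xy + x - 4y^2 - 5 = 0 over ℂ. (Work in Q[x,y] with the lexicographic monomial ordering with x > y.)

Compute a lex Gröbner basis by Buchberger's algorithm.
f_1 = 6x + 3y - 30, LT = x.
f_2 = 3xy + 7x - 2y - 35, LT = xy.
f_3 = -5xy + x - 4y^2 - 5, LT = xy.

S(f_1,f_2): lcm = xy. S = -7/3x + 1/2y^2 - 13/3y + 35/3.
  leading term x: subtract (-7/18)·f_1 from -7/3x + 1/2y^2 - 13/3y + 35/3 → 1/2y^2 - 19/6y
  leading term y^2: no divisor's leading term divides it; move 1/2y^2 to the remainder.
  leading term y: no divisor's leading term divides it; move -19/6y to the remainder.
  remainder 1/2y^2 - 19/6y ≠ 0; add h_4 = 1/2y^2 - 19/6y to the basis.

S(f_1,f_3): lcm = xy. S = 1/5x - 3/10y^2 - 5y - 1.
  leading term x: subtract (1/30)·f_1 from 1/5x - 3/10y^2 - 5y - 1 → -3/10y^2 - 51/10y
  leading term y^2: subtract (-3/5)·h_4 from -3/10y^2 - 51/10y → -7y
  leading term y: no divisor's leading term divides it; move -7y to the remainder.
  remainder -7y ≠ 0; add h_5 = -7y to the basis.

The other S-polynomials (S(f_2,f_3), S(f_1,h_4), S(f_2,h_4), S(f_3,h_4), S(f_1,h_5), S(f_2,h_5), S(f_3,h_5), S(h_4,h_5)) all reduce to 0 modulo the current basis, so we have a Gröbner basis.
Inter-reduce: drop elements whose leading term is divisible by another's, tail-reduce, and make monic.
Reduced Gröbner basis: {x - 5, y}.

Since the basis is lex-ordered, y is univariate in y. Its roots are {0}. Back-substituting each root into the other basis elements fixes the other coordinates.
  y = 0: the earlier basis element becomes x - 5 = 0, giving x = 5 — point (5, 0).
Each listed point satisfies every original equation (direct substitution).
A lex Gröbner basis triangularizes the system, enabling back-substitution.

{(5, 0)}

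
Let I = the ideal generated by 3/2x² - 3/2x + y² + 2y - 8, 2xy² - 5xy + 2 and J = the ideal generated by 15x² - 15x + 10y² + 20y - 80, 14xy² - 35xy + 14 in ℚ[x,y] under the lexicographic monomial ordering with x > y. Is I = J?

For a fixed monomial order, each ideal has a unique reduced Gröbner basis; comparing bases decides equality.
Buchberger on the first generating set:
f_1 = 3/2x² - 3/2x + y² + 2y - 8, LT = x².
f_2 = 2xy² - 5xy + 2, LT = xy².

S(f_1,f_2): lcm = x²y². S = 5/2x²y - xy² - x + ⅔y⁴ + 4/3y³ - 16/3y².
  leading term x²y: subtract (5/3y)·f_1 from 5/2x²y - xy² - x + ⅔y⁴ + 4/3y³ - 16/3y² → -xy² + 5/2xy - x + ⅔y⁴ - ⅓y³ - 26/3y² + 40/3y
  leading term xy²: subtract (-½)·f_2 from -xy² + 5/2xy - x + ⅔y⁴ - ⅓y³ - 26/3y² + 40/3y → -x + ⅔y⁴ - ⅓y³ - 26/3y² + 40/3y + 1
  leading term x: no divisor's leading term divides it; move -x to the remainder.
  leading term y⁴: no divisor's leading term divides it; move ⅔y⁴ to the remainder.
  leading term y³: no divisor's leading term divides it; move -⅓y³ to the remainder.
  leading term y²: no divisor's leading term divides it; move -26/3y² to the remainder.
  leading term y: no divisor's leading term divides it; move 40/3y to the remainder.
  leading term 1: no divisor's leading term divides it; move 1 to the remainder.
  remainder -x + ⅔y⁴ - ⅓y³ - 26/3y² + 40/3y + 1 ≠ 0; add g_3 = -x + ⅔y⁴ - ⅓y³ - 26/3y² + 40/3y + 1 to the basis.

S(f_2,g_3): lcm = xy². S = -5/2xy + ⅔y⁶ - ⅓y⁵ - 26/3y⁴ + 40/3y³ + y² + 1.
  leading term xy: subtract (5/2y)·g_3 from -5/2xy + ⅔y⁶ - ⅓y⁵ - 26/3y⁴ + 40/3y³ + y² + 1 → ⅔y⁶ - 2y⁵ - 47/6y⁴ + 35y³ - 97/3y² - 5/2y + 1
  leading term y⁶: no divisor's leading term divides it; move ⅔y⁶ to the remainder.
  leading term y⁵: no divisor's leading term divides it; move -2y⁵ to the remainder.
  leading term y⁴: no divisor's leading term divides it; move -47/6y⁴ to the remainder.
  leading term y³: no divisor's leading term divides it; move 35y³ to the remainder.
  leading term y²: no divisor's leading term divides it; move -97/3y² to the remainder.
  leading term y: no divisor's leading term divides it; move -5/2y to the remainder.
  leading term 1: no divisor's leading term divides it; move 1 to the remainder.
  remainder ⅔y⁶ - 2y⁵ - 47/6y⁴ + 35y³ - 97/3y² - 5/2y + 1 ≠ 0; add g_4 = ⅔y⁶ - 2y⁵ - 47/6y⁴ + 35y³ - 97/3y² - 5/2y + 1 to the basis.

The other S-polynomials (S(f_1,g_3), S(f_1,g_4), S(f_2,g_4), S(g_3,g_4)) all reduce to 0 modulo the current basis, so we have a Gröbner basis.
Inter-reduce: drop elements whose leading term is divisible by another's, tail-reduce, and make monic.
Reduced Gröbner basis: {x - ⅔y⁴ + ⅓y³ + 26/3y² - 40/3y - 1, y⁶ - 3y⁵ - 47/4y⁴ + 105/2y³ - 97/2y² - 15/4y + 3/2}.

Buchberger on the second generating set:
h_1 = 15x² - 15x + 10y² + 20y - 80, LT = x².
h_2 = 14xy² - 35xy + 14, LT = xy².

S(h_1,h_2): lcm = x²y². S = 5/2x²y - xy² - x + ⅔y⁴ + 4/3y³ - 16/3y².
  leading term x²y: subtract (⅙y)·h_1 from 5/2x²y - xy² - x + ⅔y⁴ + 4/3y³ - 16/3y² → -xy² + 5/2xy - x + ⅔y⁴ - ⅓y³ - 26/3y² + 40/3y
  leading term xy²: subtract (-1/14)·h_2 from -xy² + 5/2xy - x + ⅔y⁴ - ⅓y³ - 26/3y² + 40/3y → -x + ⅔y⁴ - ⅓y³ - 26/3y² + 40/3y + 1
  leading term x: no divisor's leading term divides it; move -x to the remainder.
  leading term y⁴: no divisor's leading term divides it; move ⅔y⁴ to the remainder.
  leading term y³: no divisor's leading term divides it; move -⅓y³ to the remainder.
  leading term y²: no divisor's leading term divides it; move -26/3y² to the remainder.
  leading term y: no divisor's leading term divides it; move 40/3y to the remainder.
  leading term 1: no divisor's leading term divides it; move 1 to the remainder.
  remainder -x + ⅔y⁴ - ⅓y³ - 26/3y² + 40/3y + 1 ≠ 0; add k_3 = -x + ⅔y⁴ - ⅓y³ - 26/3y² + 40/3y + 1 to the basis.

S(h_2,k_3): lcm = xy². S = -5/2xy + ⅔y⁶ - ⅓y⁵ - 26/3y⁴ + 40/3y³ + y² + 1.
  leading term xy: subtract (5/2y)·k_3 from -5/2xy + ⅔y⁶ - ⅓y⁵ - 26/3y⁴ + 40/3y³ + y² + 1 → ⅔y⁶ - 2y⁵ - 47/6y⁴ + 35y³ - 97/3y² - 5/2y + 1
  leading term y⁶: no divisor's leading term divides it; move ⅔y⁶ to the remainder.
  leading term y⁵: no divisor's leading term divides it; move -2y⁵ to the remainder.
  leading term y⁴: no divisor's leading term divides it; move -47/6y⁴ to the remainder.
  leading term y³: no divisor's leading term divides it; move 35y³ to the remainder.
  leading term y²: no divisor's leading term divides it; move -97/3y² to the remainder.
  leading term y: no divisor's leading term divides it; move -5/2y to the remainder.
  leading term 1: no divisor's leading term divides it; move 1 to the remainder.
  remainder ⅔y⁶ - 2y⁵ - 47/6y⁴ + 35y³ - 97/3y² - 5/2y + 1 ≠ 0; add k_4 = ⅔y⁶ - 2y⁵ - 47/6y⁴ + 35y³ - 97/3y² - 5/2y + 1 to the basis.

The other S-polynomials (S(h_1,k_3), S(h_1,k_4), S(h_2,k_4), S(k_3,k_4)) all reduce to 0 modulo the current basis, so we have a Gröbner basis.
Inter-reduce: drop elements whose leading term is divisible by another's, tail-reduce, and make monic.
Reduced Gröbner basis: {x - ⅔y⁴ + ⅓y³ + 26/3y² - 40/3y - 1, y⁶ - 3y⁵ - 47/4y⁴ + 105/2y³ - 97/2y² - 15/4y + 3/2}.

The two bases agree; hence the ideals are identical.

Yes, the ideals are equal.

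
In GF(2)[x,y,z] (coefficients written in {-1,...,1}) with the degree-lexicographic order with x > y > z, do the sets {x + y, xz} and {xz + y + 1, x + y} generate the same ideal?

No, the ideals differ.

Two ideals are equal iff their reduced Gröbner bases coincide (the reduced basis is unique for a fixed ordering).
Buchberger on the first generating set:
f_1 = x + y, LT = x.
f_2 = xz, LT = xz.

S(f_1,f_2): lcm = xz. S = yz.
  reduce S modulo (f_1, f_2):
  remainder yz ≠ 0; add g_3 = yz to the basis.

The other S-polynomials (S(f_1,g_3), S(f_2,g_3)) all reduce to 0 modulo the current basis, so we have a Gröbner basis.
Inter-reduce: drop elements whose leading term is divisible by another's, tail-reduce, and make monic.
Reduced Gröbner basis: {yz, x + y}.

Buchberger on the second generating set:
h_1 = xz + y + 1, LT = xz.
h_2 = x + y, LT = x.

S(h_1,h_2): lcm = xz. S = yz + y + 1.
  reduce S modulo (h_1, h_2):
  remainder yz + y + 1 ≠ 0; add k_3 = yz + y + 1 to the basis.

The other S-polynomials (S(h_1,k_3), S(h_2,k_3)) all reduce to 0 modulo the current basis, so we have a Gröbner basis.
Inter-reduce: drop elements whose leading term is divisible by another's, tail-reduce, and make monic.
Reduced Gröbner basis: {yz + y + 1, x + y}.

These differ, so the ideals are not equal.
The choice of monomial ordering does not affect the verdict — as long as both bases are computed under the same ordering, their equality decides ideal equality.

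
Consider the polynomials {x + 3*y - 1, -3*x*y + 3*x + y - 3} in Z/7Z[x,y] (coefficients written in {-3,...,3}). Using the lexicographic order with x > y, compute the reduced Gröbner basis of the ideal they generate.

G = {x + 3*y - 1, y**2 - 2*y}

f_1 = x + 3*y - 1, LT = x.
f_2 = -3*x*y + 3*x + y - 3, LT = x*y.

S(f_1,f_2): lcm = x*y. S = x + 3*y**2 - 3*y - 1.
  leading term x: subtract (1)·f_1 from x + 3*y**2 - 3*y - 1 → 3*y**2 + y
  leading term y**2: no divisor's leading term divides it; move 3*y**2 to the remainder.
  leading term y: no divisor's leading term divides it; move y to the remainder.
  remainder 3*y**2 + y ≠ 0; add g_3 = 3*y**2 + y to the basis.

The other S-polynomials (S(f_1,g_3), S(f_2,g_3)) all reduce to 0 modulo the current basis, so we have a Gröbner basis.
Inter-reduce: drop elements whose leading term is divisible by another's, tail-reduce, and make monic.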